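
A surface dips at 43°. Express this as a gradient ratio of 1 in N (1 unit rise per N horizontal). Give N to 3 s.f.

1 in 1.07

1 : N means tan θ = 1/N, so N = 1/tan 43° = 1/0.9325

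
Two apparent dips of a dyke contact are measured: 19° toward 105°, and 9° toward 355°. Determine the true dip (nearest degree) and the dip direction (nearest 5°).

Each apparent-dip line lies in the plane. As unit vectors (x east, y north, z up), v₁ plunges 19°→105° and v₂ plunges 9°→355°.
Cross product v₁ × v₂ gives the pole to the plane: n ∝ (0.359, 0.171, 0.878).
True dip = arccos(n_z / |n|) = arccos(0.9110) = 24.4°.
Dip direction = atan2(0.359, 0.171) = 65° (azimuth of n's horizontal projection).

true dip 24°, dip direction 065°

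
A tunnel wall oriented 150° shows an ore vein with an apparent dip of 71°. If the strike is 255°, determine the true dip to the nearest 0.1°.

71.6°

The section is 75° from the strike.
tan(true dip) = tan 71° / sin 75° = 3.0067
δ = arctan(3.0067) = 71.60°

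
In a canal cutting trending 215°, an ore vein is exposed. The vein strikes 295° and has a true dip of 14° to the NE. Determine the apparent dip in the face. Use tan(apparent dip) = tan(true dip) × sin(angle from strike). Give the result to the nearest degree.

Angle between strike (295°) and section (215°): β = 80°.
tan(apparent dip) = tan 14° · sin 80° = 0.2455
α = arctan(0.2455) = 13.80°

14°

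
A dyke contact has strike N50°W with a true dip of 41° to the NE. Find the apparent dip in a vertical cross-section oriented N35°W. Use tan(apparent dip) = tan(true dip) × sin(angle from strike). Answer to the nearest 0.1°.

Angle between strike (N50°W) and section (N35°W): β = 15°.
tan(apparent dip) = tan 41° · sin 15° = 0.2250
α = arctan(0.2250) = 12.68°

12.7°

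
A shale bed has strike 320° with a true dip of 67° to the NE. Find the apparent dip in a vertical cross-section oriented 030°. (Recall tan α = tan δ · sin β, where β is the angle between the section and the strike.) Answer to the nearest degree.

The strike is 320° and the section trends 030°; the acute angle between them is β = 70°.
tan α = tan 67° × sin 70° = 2.3559 × 0.9397 = 2.2138
α = arctan(2.2138) = 65.69°

66°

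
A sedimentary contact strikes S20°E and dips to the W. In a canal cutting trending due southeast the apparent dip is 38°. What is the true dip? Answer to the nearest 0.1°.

61.6°

The section is 25° from the strike.
tan(true dip) = tan 38° / sin 25° = 1.8487
true dip = arctan 1.8487 = 61.59°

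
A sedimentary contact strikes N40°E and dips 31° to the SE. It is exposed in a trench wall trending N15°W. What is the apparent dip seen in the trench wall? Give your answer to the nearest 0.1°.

26.2°

The strike is N40°E and the section trends N15°W; the acute angle between them is β = 55°.
tan(apparent dip) = tan 31° · sin 55° = 0.4922
apparent dip = arctan 0.4922 = 26.21°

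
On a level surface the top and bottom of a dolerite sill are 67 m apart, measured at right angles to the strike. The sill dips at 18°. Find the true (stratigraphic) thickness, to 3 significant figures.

True thickness t = w · sin(dip) = 67 × sin 18°
t = 67 × 0.3090 = 20.704 m

20.7 m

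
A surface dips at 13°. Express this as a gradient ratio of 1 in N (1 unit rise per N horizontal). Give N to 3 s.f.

1 : N means tan θ = 1/N, so N = 1/tan 13° = 1/0.2309

1 in 4.33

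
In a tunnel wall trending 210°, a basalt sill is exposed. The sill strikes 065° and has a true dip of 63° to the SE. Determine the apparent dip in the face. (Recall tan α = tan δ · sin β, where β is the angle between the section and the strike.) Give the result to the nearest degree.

The section lies 35° from the strike.
tan α = tan 63° × sin 35° = 1.9626 × 0.5736 = 1.1257
α = arctan(1.1257) = 48.38°

48°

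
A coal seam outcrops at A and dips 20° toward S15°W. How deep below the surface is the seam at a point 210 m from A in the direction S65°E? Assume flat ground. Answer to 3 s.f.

The hole lies 80° from the dip direction, so the down-dip offset is 210 × cos 80° = 36.47 m.
Depth = down-dip offset × tan(dip) = 36.47 × tan 20° = 36.47 × 0.3640
Depth = 13.27 m

13.3 m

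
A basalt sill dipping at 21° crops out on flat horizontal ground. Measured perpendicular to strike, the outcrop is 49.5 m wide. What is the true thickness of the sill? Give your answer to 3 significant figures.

True thickness t = w · sin(dip) = 49.5 × sin 21°
t = 49.5 × 0.3584 = 17.739 m

17.7 m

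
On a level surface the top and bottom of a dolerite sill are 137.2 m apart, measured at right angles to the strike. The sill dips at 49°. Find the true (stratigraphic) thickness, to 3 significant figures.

True thickness t = w · sin(dip) = 137.2 × sin 49°
t = 137.2 × 0.7547 = 103.546 m

104 m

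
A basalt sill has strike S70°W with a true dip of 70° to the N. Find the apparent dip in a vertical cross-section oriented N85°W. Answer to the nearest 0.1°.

Angle between strike (S70°W) and section (N85°W): β = 25°.
tan(apparent dip) = tan 70° · sin 25° = 1.1611
α = arctan(1.1611) = 49.26°

49.3°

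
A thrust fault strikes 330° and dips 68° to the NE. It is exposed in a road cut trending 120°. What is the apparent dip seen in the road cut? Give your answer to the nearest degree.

51°

The section lies 30° from the strike.
tan(apparent dip) = tan 68° · sin 30° = 1.2375
α = arctan(1.2375) = 51.06°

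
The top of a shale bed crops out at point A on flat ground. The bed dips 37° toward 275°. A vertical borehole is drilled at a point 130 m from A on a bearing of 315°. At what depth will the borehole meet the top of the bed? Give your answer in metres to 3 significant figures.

75.0 m

The hole lies 40° from the dip direction, so the down-dip offset is 130 × cos 40° = 99.59 m.
Depth = down-dip offset × tan(dip) = 99.59 × tan 37° = 99.59 × 0.7536
Depth = 75.04 m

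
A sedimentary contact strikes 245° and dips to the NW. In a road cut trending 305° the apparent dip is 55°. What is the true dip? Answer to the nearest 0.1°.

58.8°

The section is 60° from the strike.
tan δ = tan α / sin β = tan 55° / sin 60° = 1.4281 / 0.8660 = 1.6491
true dip = arctan 1.6491 = 58.77°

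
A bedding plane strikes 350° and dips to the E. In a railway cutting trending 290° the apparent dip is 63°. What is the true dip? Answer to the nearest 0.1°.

66.2°

The section is 60° from the strike.
tan(true dip) = tan 63° / sin 60° = 2.2662
δ = arctan(2.2662) = 66.19°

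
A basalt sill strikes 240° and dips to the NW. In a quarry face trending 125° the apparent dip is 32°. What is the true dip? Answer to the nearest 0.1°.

The section is 65° from the strike.
tan δ = tan α / sin β = tan 32° / sin 65° = 0.6249 / 0.9063 = 0.6895
δ = arctan(0.6895) = 34.58°

34.6°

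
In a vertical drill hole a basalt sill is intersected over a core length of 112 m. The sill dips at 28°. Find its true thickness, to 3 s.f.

True thickness t = h · cos(dip) = 112 × cos 28°
t = 112 × 0.8829 = 98.890 m

98.9 m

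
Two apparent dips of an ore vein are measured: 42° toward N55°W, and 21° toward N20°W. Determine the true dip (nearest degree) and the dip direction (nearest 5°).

Represent each trace as a vector plunging at its apparent dip toward its trend (east-north-up frame): v₁ = (-0.609, 0.426, -0.669), v₂ = (-0.319, 0.877, -0.358).
Cross product v₁ × v₂ gives the pole to the plane: n ∝ (-0.434, 0.005, 0.398).
Dip δ = arctan(|n_h|/n_z) = arctan(0.434/0.398) = 47.5°.
The horizontal component of n points toward azimuth atan2(n_x, n_y) = 271°, the dip direction.

true dip 48°, dip direction 270°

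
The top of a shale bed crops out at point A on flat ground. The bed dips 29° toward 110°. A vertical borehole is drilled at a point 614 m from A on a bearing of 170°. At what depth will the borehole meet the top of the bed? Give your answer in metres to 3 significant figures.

The hole lies 60° from the dip direction, so the down-dip offset is 614 × cos 60° = 307.00 m.
Depth = down-dip offset × tan(dip) = 307.00 × tan 29° = 307.00 × 0.5543
Depth = 170.17 m

170 m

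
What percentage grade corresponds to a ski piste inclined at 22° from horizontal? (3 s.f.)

grade % = 100 × tan 22° = 100 × 0.4040

40.4%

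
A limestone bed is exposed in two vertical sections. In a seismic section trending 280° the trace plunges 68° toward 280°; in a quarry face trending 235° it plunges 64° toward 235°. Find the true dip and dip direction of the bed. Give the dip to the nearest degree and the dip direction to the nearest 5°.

true dip 68°, dip direction 270°

Each apparent-dip line lies in the plane. As unit vectors (x east, y north, z up), v₁ plunges 68°→280° and v₂ plunges 64°→235°.
The plane normal is n = v₁ × v₂ ∝ (-0.292, 0.001, 0.116).
tan δ = √(n_x²+n_y²)/n_z = 0.292/0.116, so δ = 68.3°.
Dip direction = atan2(-0.292, 0.001) = 270° (azimuth of n's horizontal projection).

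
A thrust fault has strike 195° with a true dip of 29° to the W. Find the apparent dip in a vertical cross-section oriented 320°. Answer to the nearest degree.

24°

The section lies 55° from the strike.
tan α = tan 29° × sin 55° = 0.5543 × 0.8192 = 0.4541
α = arctan(0.4541) = 24.42°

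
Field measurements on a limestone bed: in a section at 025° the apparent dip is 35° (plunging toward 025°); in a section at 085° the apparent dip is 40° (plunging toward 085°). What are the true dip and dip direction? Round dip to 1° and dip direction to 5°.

Each apparent-dip line lies in the plane. As unit vectors (x east, y north, z up), v₁ plunges 35°→025° and v₂ plunges 40°→085°.
Cross product v₁ × v₂ gives the pole to the plane: n ∝ (0.439, 0.215, 0.543).
Dip δ = arctan(|n_h|/n_z) = arctan(0.489/0.543) = 42.0°.
Dip direction = azimuth of (n_x, n_y) = atan2(0.439, 0.215) = 64°.

true dip 42°, dip direction 065°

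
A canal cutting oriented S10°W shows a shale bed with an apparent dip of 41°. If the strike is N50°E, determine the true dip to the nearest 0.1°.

The section is 40° from the strike.
tan δ = tan α / sin β = tan 41° / sin 40° = 0.8693 / 0.6428 = 1.3524
true dip = arctan 1.3524 = 53.52°

53.5°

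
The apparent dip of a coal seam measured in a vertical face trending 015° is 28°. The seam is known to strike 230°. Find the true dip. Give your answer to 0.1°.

42.8°

β = acute angle between strike 230° and section 015° = 35°.
tan(true dip) = tan 28° / sin 35° = 0.9270
true dip = arctan 0.9270 = 42.83°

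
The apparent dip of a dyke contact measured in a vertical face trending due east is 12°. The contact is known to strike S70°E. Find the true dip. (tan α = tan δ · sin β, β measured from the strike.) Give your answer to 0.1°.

The section is 20° from the strike.
tan(true dip) = tan 12° / sin 20° = 0.6215
δ = arctan(0.6215) = 31.86°

31.9°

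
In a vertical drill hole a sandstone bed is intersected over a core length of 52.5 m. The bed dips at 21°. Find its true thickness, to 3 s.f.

True thickness t = h · cos(dip) = 52.5 × cos 21°
t = 52.5 × 0.9336 = 49.013 m

49.0 m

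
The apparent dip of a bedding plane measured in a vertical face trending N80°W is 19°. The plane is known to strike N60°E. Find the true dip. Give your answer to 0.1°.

β = acute angle between strike N60°E and section N80°W = 40°.
tan δ = tan α / sin β = tan 19° / sin 40° = 0.3443 / 0.6428 = 0.5357
true dip = arctan 0.5357 = 28.18°

28.2°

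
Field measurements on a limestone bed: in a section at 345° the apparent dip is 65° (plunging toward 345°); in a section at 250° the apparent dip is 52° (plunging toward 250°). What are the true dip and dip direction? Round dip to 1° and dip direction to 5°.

true dip 69°, dip direction 310°

Each apparent-dip line lies in the plane. As unit vectors (x east, y north, z up), v₁ plunges 65°→345° and v₂ plunges 52°→250°.
Cross product v₁ × v₂ gives the pole to the plane: n ∝ (-0.513, 0.438, 0.259).
True dip = arccos(n_z / |n|) = arccos(0.3588) = 69.0°.
Dip direction = azimuth of (n_x, n_y) = atan2(-0.513, 0.438) = 311°.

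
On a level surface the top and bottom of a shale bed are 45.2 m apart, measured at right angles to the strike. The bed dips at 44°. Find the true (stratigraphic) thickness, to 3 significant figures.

True thickness t = w · sin(dip) = 45.2 × sin 44°
t = 45.2 × 0.6947 = 31.399 m

31.4 m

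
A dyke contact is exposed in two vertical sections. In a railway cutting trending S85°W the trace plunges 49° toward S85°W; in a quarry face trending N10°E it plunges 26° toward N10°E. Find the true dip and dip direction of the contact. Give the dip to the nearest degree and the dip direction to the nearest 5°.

Each apparent-dip line lies in the plane. As unit vectors (x east, y north, z up), v₁ plunges 49°→S85°W and v₂ plunges 26°→N10°E.
n = v₁ × v₂ = (-0.693, 0.404, 0.570) (taken with n_z > 0).
Dip δ = arctan(|n_h|/n_z) = arctan(0.802/0.570) = 54.6°.
Dip direction = atan2(-0.693, 0.404) = 300° (azimuth of n's horizontal projection).

true dip 55°, dip direction 300°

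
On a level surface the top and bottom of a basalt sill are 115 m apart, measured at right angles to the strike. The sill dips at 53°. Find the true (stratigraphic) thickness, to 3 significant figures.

91.8 m

True thickness t = w · sin(dip) = 115 × sin 53°
t = 115 × 0.7986 = 91.843 m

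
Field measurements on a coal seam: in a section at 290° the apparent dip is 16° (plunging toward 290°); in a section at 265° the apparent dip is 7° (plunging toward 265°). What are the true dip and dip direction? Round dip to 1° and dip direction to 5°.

Represent each trace as a vector plunging at its apparent dip toward its trend (east-north-up frame): v₁ = (-0.903, 0.329, -0.276), v₂ = (-0.989, -0.087, -0.122).
n = v₁ × v₂ = (-0.064, 0.162, 0.403) (taken with n_z > 0).
True dip = arccos(n_z / |n|) = arccos(0.9177) = 23.4°.
Dip direction = azimuth of (n_x, n_y) = atan2(-0.064, 0.162) = 339°.

true dip 23°, dip direction 340°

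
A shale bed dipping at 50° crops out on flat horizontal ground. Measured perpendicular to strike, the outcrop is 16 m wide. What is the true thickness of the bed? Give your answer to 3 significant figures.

12.3 m

True thickness t = w · sin(dip) = 16 × sin 50°
t = 16 × 0.7660 = 12.257 m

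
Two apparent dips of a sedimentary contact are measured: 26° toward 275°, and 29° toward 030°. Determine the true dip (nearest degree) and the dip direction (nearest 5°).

Represent each trace as a vector plunging at its apparent dip toward its trend (east-north-up frame): v₁ = (-0.895, 0.078, -0.438), v₂ = (0.437, 0.757, -0.485).
n = v₁ × v₂ = (-0.294, 0.626, 0.712) (taken with n_z > 0).
True dip = arccos(n_z / |n|) = arccos(0.7176) = 44.1°.
Dip direction = azimuth of (n_x, n_y) = atan2(-0.294, 0.626) = 335°.

true dip 44°, dip direction 335°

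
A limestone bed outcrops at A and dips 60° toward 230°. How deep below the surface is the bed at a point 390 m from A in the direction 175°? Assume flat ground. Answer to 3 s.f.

The hole lies 55° from the dip direction, so the down-dip offset is 390 × cos 55° = 223.69 m.
Depth = down-dip offset × tan(dip) = 223.69 × tan 60° = 223.69 × 1.7321
Depth = 387.45 m

387 m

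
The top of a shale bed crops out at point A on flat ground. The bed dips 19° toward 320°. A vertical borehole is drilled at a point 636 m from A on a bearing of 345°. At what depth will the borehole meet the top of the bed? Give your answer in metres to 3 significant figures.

198 m

The hole lies 25° from the dip direction, so the down-dip offset is 636 × cos 25° = 576.41 m.
Depth = down-dip offset × tan(dip) = 576.41 × tan 19° = 576.41 × 0.3443
Depth = 198.47 m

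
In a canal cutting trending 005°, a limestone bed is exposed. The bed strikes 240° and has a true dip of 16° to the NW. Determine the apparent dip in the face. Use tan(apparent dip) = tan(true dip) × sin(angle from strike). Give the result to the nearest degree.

Angle between strike (240°) and section (005°): β = 55°.
tan(apparent dip) = tan 16° · sin 55° = 0.2349
α = arctan(0.2349) = 13.22°

13°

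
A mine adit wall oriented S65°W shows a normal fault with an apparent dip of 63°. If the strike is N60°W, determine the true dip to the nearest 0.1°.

β = acute angle between strike N60°W and section S65°W = 55°.
tan(true dip) = tan 63° / sin 55° = 2.3959
δ = arctan(2.3959) = 67.35°

67.3°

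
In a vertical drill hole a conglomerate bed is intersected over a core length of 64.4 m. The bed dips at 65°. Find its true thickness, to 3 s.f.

True thickness t = h · cos(dip) = 64.4 × cos 65°
t = 64.4 × 0.4226 = 27.217 m

27.2 m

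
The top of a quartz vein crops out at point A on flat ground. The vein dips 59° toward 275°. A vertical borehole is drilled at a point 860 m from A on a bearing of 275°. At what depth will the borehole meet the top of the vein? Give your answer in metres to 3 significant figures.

The hole is directly down-dip from the outcrop, so the down-dip offset is 860 m.
Depth = down-dip offset × tan(dip) = 860.00 × tan 59° = 860.00 × 1.6643
Depth = 1431.28 m

1430 m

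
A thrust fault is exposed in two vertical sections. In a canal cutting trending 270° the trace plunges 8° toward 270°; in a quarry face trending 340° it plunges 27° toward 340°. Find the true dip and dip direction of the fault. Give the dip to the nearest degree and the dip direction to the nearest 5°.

true dip 27°, dip direction 345°

The two traces are lines in the plane: v₁ = (sin 270°·cos 8°, cos 270°·cos 8°, −sin 8°), v₂ = (sin 340°·cos 27°, cos 340°·cos 27°, −sin 27°).
Cross product v₁ × v₂ gives the pole to the plane: n ∝ (-0.117, 0.407, 0.829).
tan δ = √(n_x²+n_y²)/n_z = 0.424/0.829, so δ = 27.1°.
Dip direction = azimuth of (n_x, n_y) = atan2(-0.117, 0.407) = 344°.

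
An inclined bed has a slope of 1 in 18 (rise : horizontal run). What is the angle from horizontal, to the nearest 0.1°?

tan θ = 1/18 = 0.0556
θ = arctan(0.0556) = 3.18°

3.2°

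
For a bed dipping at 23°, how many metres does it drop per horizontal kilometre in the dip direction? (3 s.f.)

drop per km = 1000 × tan 23° = 1000 × 0.4245

424 m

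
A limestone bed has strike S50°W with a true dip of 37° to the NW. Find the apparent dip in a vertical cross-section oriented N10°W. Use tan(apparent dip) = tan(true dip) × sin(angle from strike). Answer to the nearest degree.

Angle between strike (S50°W) and section (N10°W): β = 60°.
tan α = tan 37° × sin 60° = 0.7536 × 0.8660 = 0.6526
α = arctan(0.6526) = 33.13°

33°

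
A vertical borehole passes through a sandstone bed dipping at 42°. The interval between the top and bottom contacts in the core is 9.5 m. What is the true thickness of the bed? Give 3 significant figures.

7.06 m

True thickness t = h · cos(dip) = 9.5 × cos 42°
t = 9.5 × 0.7431 = 7.060 m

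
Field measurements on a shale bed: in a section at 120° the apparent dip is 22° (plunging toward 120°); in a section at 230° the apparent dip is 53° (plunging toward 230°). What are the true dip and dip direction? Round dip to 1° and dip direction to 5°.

Represent each trace as a vector plunging at its apparent dip toward its trend (east-north-up frame): v₁ = (0.803, -0.464, -0.375), v₂ = (-0.461, -0.387, -0.799).
Cross product v₁ × v₂ gives the pole to the plane: n ∝ (-0.225, -0.814, 0.524).
True dip = arccos(n_z / |n|) = arccos(0.5274) = 58.2°.
Dip direction = azimuth of (n_x, n_y) = atan2(-0.225, -0.814) = 195°.

true dip 58°, dip direction 195°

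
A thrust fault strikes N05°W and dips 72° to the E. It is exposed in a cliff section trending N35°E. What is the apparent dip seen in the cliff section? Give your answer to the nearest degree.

63°

The strike is N05°W and the section trends N35°E; the acute angle between them is β = 40°.
tan(apparent dip) = tan 72° · sin 40° = 1.9783
α = arctan(1.9783) = 63.18°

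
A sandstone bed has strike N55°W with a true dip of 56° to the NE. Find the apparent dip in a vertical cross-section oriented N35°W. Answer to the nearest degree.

27°

Angle between strike (N55°W) and section (N35°W): β = 20°.
tan α = tan 56° × sin 20° = 1.4826 × 0.3420 = 0.5071
apparent dip = arctan 0.5071 = 26.89°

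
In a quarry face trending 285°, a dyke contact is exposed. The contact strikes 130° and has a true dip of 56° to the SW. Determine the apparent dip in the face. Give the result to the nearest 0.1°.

The section lies 25° from the strike.
tan(apparent dip) = tan 56° · sin 25° = 0.6266
apparent dip = arctan 0.6266 = 32.07°

32.1°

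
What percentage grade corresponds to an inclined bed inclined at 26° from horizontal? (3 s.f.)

48.8%

grade % = 100 × tan 26° = 100 × 0.4877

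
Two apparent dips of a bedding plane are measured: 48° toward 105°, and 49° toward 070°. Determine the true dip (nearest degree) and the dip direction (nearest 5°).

Represent each trace as a vector plunging at its apparent dip toward its trend (east-north-up frame): v₁ = (0.646, -0.173, -0.743), v₂ = (0.616, 0.224, -0.755).
The plane normal is n = v₁ × v₂ ∝ (0.297, 0.030, 0.252).
Dip δ = arctan(|n_h|/n_z) = arctan(0.299/0.252) = 49.9°.
Dip direction = azimuth of (n_x, n_y) = atan2(0.297, 0.030) = 84°.

true dip 50°, dip direction 085°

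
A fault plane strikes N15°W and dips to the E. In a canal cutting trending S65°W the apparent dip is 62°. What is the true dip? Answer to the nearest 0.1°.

The section is 80° from the strike.
tan δ = tan α / sin β = tan 62° / sin 80° = 1.8807 / 0.9848 = 1.9097
true dip = arctan 1.9097 = 62.36°

62.4°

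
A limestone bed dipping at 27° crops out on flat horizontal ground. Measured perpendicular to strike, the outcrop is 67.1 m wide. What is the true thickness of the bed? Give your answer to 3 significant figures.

30.5 m

True thickness t = w · sin(dip) = 67.1 × sin 27°
t = 67.1 × 0.4540 = 30.463 m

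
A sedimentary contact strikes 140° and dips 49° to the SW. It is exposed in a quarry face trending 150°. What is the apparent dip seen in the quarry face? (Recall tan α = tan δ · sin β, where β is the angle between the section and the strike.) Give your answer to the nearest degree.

Angle between strike (140°) and section (150°): β = 10°.
tan(apparent dip) = tan 49° · sin 10° = 0.1998
apparent dip = arctan 0.1998 = 11.30°

11°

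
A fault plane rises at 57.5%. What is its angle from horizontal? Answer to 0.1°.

tan θ = 57.5/100 = 0.5750
θ = arctan(0.5750) = 29.90°

29.9°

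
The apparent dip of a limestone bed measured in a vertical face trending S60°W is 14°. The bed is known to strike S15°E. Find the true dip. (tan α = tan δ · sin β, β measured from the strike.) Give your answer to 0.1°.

β = acute angle between strike S15°E and section S60°W = 75°.
tan(true dip) = tan 14° / sin 75° = 0.2581
δ = arctan(0.2581) = 14.47°

14.5°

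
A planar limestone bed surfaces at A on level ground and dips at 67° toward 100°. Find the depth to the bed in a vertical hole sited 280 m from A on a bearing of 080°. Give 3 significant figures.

The hole lies 20° from the dip direction, so the down-dip offset is 280 × cos 20° = 263.11 m.
Depth = down-dip offset × tan(dip) = 263.11 × tan 67° = 263.11 × 2.3559
Depth = 619.86 m

620 m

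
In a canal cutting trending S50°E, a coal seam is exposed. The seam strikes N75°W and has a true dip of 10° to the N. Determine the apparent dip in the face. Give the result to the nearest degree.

4°

Angle between strike (N75°W) and section (S50°E): β = 25°.
tan α = tan 10° × sin 25° = 0.1763 × 0.4226 = 0.0745
α = arctan(0.0745) = 4.26°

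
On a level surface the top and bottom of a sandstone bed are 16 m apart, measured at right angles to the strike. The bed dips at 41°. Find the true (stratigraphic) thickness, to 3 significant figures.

True thickness t = w · sin(dip) = 16 × sin 41°
t = 16 × 0.6561 = 10.497 m

10.5 m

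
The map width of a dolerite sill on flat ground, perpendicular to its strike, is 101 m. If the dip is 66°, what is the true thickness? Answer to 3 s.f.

True thickness t = w · sin(dip) = 101 × sin 66°
t = 101 × 0.9135 = 92.268 m

92.3 m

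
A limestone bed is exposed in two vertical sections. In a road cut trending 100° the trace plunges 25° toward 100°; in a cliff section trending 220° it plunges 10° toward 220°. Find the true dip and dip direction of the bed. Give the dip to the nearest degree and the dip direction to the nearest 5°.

Represent each trace as a vector plunging at its apparent dip toward its trend (east-north-up frame): v₁ = (0.893, -0.157, -0.423), v₂ = (-0.633, -0.754, -0.174).
The plane normal is n = v₁ × v₂ ∝ (0.291, -0.423, 0.773).
Dip δ = arctan(|n_h|/n_z) = arctan(0.513/0.773) = 33.6°.
Dip direction = azimuth of (n_x, n_y) = atan2(0.291, -0.423) = 145°.

true dip 34°, dip direction 145°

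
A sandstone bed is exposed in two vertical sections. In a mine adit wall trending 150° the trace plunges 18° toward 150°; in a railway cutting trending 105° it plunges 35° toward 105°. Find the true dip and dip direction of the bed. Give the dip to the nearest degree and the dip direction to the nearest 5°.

true dip 37°, dip direction 085°

Each apparent-dip line lies in the plane. As unit vectors (x east, y north, z up), v₁ plunges 18°→150° and v₂ plunges 35°→105°.
n = v₁ × v₂ = (0.407, 0.028, 0.551) (taken with n_z > 0).
Dip δ = arctan(|n_h|/n_z) = arctan(0.408/0.551) = 36.5°.
The horizontal component of n points toward azimuth atan2(n_x, n_y) = 86°, the dip direction.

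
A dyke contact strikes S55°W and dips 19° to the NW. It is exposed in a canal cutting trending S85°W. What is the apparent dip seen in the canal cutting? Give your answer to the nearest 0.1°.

Angle between strike (S55°W) and section (S85°W): β = 30°.
tan α = tan 19° × sin 30° = 0.3443 × 0.5000 = 0.1722
α = arctan(0.1722) = 9.77°

9.8°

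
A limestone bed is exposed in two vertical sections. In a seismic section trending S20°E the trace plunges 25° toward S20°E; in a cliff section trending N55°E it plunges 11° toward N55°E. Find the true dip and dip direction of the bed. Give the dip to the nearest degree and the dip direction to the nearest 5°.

The two traces are lines in the plane: v₁ = (sin 160°·cos 25°, cos 160°·cos 25°, −sin 25°), v₂ = (sin 55°·cos 11°, cos 55°·cos 11°, −sin 11°).
The plane normal is n = v₁ × v₂ ∝ (0.400, -0.281, 0.859).
Dip δ = arctan(|n_h|/n_z) = arctan(0.489/0.859) = 29.6°.
Dip direction = atan2(0.400, -0.281) = 125° (azimuth of n's horizontal projection).

true dip 30°, dip direction 125°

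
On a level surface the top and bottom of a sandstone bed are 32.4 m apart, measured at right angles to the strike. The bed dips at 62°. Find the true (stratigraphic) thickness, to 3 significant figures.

28.6 m

True thickness t = w · sin(dip) = 32.4 × sin 62°
t = 32.4 × 0.8829 = 28.608 m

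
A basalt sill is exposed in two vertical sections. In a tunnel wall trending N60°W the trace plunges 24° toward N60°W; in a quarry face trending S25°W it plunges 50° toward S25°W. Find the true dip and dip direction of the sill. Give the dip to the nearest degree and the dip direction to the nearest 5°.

true dip 53°, dip direction 230°

Each apparent-dip line lies in the plane. As unit vectors (x east, y north, z up), v₁ plunges 24°→N60°W and v₂ plunges 50°→S25°W.
Cross product v₁ × v₂ gives the pole to the plane: n ∝ (-0.587, -0.496, 0.585).
True dip = arccos(n_z / |n|) = arccos(0.6059) = 52.7°.
The horizontal component of n points toward azimuth atan2(n_x, n_y) = 230°, the dip direction.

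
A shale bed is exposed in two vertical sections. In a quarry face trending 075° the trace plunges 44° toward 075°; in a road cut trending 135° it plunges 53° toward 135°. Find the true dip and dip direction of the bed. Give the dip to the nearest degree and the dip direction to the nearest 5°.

The two traces are lines in the plane: v₁ = (sin 75°·cos 44°, cos 75°·cos 44°, −sin 44°), v₂ = (sin 135°·cos 53°, cos 135°·cos 53°, −sin 53°).
n = v₁ × v₂ = (0.444, -0.259, 0.375) (taken with n_z > 0).
Dip δ = arctan(|n_h|/n_z) = arctan(0.514/0.375) = 53.9°.
Dip direction = azimuth of (n_x, n_y) = atan2(0.444, -0.259) = 120°.

true dip 54°, dip direction 120°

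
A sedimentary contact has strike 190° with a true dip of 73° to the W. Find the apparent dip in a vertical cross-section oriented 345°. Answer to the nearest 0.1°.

The section lies 25° from the strike.
tan α = tan 73° × sin 25° = 3.2709 × 0.4226 = 1.3823
apparent dip = arctan 1.3823 = 54.12°

54.1°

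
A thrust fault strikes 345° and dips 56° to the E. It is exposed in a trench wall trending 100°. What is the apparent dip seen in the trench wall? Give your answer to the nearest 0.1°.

53.3°

The section lies 65° from the strike.
tan(apparent dip) = tan 56° · sin 65° = 1.3437
apparent dip = arctan 1.3437 = 53.34°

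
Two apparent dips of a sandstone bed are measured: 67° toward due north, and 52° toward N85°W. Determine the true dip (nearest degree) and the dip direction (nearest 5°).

true dip 69°, dip direction 335°

Represent each trace as a vector plunging at its apparent dip toward its trend (east-north-up frame): v₁ = (0.000, 0.391, -0.921), v₂ = (-0.613, 0.054, -0.788).
The plane normal is n = v₁ × v₂ ∝ (-0.259, 0.565, 0.240).
True dip = arccos(n_z / |n|) = arccos(0.3601) = 68.9°.
Dip direction = azimuth of (n_x, n_y) = atan2(-0.259, 0.565) = 335°.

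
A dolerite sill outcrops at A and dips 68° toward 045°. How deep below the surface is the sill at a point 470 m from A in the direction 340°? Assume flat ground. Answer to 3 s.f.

The hole lies 65° from the dip direction, so the down-dip offset is 470 × cos 65° = 198.63 m.
Depth = down-dip offset × tan(dip) = 198.63 × tan 68° = 198.63 × 2.4751
Depth = 491.63 m

492 m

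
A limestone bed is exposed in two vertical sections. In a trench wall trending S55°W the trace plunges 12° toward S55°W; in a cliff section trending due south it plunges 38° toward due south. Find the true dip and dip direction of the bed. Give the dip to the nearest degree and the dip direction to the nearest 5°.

true dip 40°, dip direction 160°

Each apparent-dip line lies in the plane. As unit vectors (x east, y north, z up), v₁ plunges 12°→S55°W and v₂ plunges 38°→due south.
n = v₁ × v₂ = (0.182, -0.493, 0.631) (taken with n_z > 0).
True dip = arccos(n_z / |n|) = arccos(0.7685) = 39.8°.
Dip direction = atan2(0.182, -0.493) = 160° (azimuth of n's horizontal projection).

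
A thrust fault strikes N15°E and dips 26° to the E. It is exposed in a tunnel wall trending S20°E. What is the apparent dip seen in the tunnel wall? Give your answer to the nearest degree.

16°

The strike is N15°E and the section trends S20°E; the acute angle between them is β = 35°.
tan(apparent dip) = tan 26° · sin 35° = 0.2798
apparent dip = arctan 0.2798 = 15.63°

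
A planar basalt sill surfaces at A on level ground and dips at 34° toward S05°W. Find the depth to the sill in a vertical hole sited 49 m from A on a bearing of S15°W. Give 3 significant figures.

The hole lies 10° from the dip direction, so the down-dip offset is 49 × cos 10° = 48.26 m.
Depth = down-dip offset × tan(dip) = 48.26 × tan 34° = 48.26 × 0.6745
Depth = 32.55 m

32.5 m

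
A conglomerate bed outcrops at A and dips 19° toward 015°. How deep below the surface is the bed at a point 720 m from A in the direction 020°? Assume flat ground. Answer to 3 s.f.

The hole lies 5° from the dip direction, so the down-dip offset is 720 × cos 5° = 717.26 m.
Depth = down-dip offset × tan(dip) = 717.26 × tan 19° = 717.26 × 0.3443
Depth = 246.97 m

247 m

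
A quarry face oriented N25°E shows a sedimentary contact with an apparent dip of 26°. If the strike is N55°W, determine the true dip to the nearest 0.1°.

26.3°

β = acute angle between strike N55°W and section N25°E = 80°.
tan(true dip) = tan 26° / sin 80° = 0.4953
δ = arctan(0.4953) = 26.35°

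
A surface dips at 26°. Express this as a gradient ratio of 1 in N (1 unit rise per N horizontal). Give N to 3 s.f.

1 : N means tan θ = 1/N, so N = 1/tan 26° = 1/0.4877

1 in 2.05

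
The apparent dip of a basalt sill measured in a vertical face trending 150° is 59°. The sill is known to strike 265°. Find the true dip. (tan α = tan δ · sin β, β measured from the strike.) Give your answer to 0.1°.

61.4°

The section is 65° from the strike.
tan(true dip) = tan 59° / sin 65° = 1.8363
true dip = arctan 1.8363 = 61.43°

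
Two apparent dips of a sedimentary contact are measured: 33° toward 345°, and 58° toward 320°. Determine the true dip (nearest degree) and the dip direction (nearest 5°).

The two traces are lines in the plane: v₁ = (sin 345°·cos 33°, cos 345°·cos 33°, −sin 33°), v₂ = (sin 320°·cos 58°, cos 320°·cos 58°, −sin 58°).
n = v₁ × v₂ = (-0.466, 0.001, 0.188) (taken with n_z > 0).
Dip δ = arctan(|n_h|/n_z) = arctan(0.466/0.188) = 68.0°.
Dip direction = azimuth of (n_x, n_y) = atan2(-0.466, 0.001) = 270°.

true dip 68°, dip direction 270°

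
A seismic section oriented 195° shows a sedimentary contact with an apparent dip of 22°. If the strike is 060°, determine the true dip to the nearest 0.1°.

29.7°

β = acute angle between strike 060° and section 195° = 45°.
tan δ = tan α / sin β = tan 22° / sin 45° = 0.4040 / 0.7071 = 0.5714
δ = arctan(0.5714) = 29.74°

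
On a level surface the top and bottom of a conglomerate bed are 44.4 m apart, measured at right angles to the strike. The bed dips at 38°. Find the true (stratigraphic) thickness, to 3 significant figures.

True thickness t = w · sin(dip) = 44.4 × sin 38°
t = 44.4 × 0.6157 = 27.335 m

27.3 m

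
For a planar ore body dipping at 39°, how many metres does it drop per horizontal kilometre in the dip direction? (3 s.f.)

drop per km = 1000 × tan 39° = 1000 × 0.8098

810 m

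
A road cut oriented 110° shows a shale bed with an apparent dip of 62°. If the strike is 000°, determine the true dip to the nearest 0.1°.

β = acute angle between strike 000° and section 110° = 70°.
tan(true dip) = tan 62° / sin 70° = 2.0014
δ = arctan(2.0014) = 63.45°

63.5°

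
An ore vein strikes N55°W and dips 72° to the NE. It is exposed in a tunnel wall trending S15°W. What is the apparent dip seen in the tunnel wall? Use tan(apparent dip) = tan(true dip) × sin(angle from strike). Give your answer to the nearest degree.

71°

Angle between strike (N55°W) and section (S15°W): β = 70°.
tan(apparent dip) = tan 72° · sin 70° = 2.8921
α = arctan(2.8921) = 70.93°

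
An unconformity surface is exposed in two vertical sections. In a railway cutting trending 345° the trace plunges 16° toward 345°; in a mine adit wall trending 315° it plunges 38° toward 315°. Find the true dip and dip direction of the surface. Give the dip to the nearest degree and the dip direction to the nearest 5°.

true dip 48°, dip direction 270°

Each apparent-dip line lies in the plane. As unit vectors (x east, y north, z up), v₁ plunges 16°→345° and v₂ plunges 38°→315°.
The plane normal is n = v₁ × v₂ ∝ (-0.418, 0.000, 0.379).
Dip δ = arctan(|n_h|/n_z) = arctan(0.418/0.379) = 47.8°.
Dip direction = atan2(-0.418, 0.000) = 270° (azimuth of n's horizontal projection).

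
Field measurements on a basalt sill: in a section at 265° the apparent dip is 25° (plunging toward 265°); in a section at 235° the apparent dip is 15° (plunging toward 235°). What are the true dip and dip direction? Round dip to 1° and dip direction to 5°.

Each apparent-dip line lies in the plane. As unit vectors (x east, y north, z up), v₁ plunges 25°→265° and v₂ plunges 15°→235°.
n = v₁ × v₂ = (-0.214, 0.101, 0.438) (taken with n_z > 0).
tan δ = √(n_x²+n_y²)/n_z = 0.236/0.438, so δ = 28.4°.
The horizontal component of n points toward azimuth atan2(n_x, n_y) = 295°, the dip direction.

true dip 28°, dip direction 295°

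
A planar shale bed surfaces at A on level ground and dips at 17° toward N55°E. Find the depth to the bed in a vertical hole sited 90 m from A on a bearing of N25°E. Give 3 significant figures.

23.8 m

The hole lies 30° from the dip direction, so the down-dip offset is 90 × cos 30° = 77.94 m.
Depth = down-dip offset × tan(dip) = 77.94 × tan 17° = 77.94 × 0.3057
Depth = 23.83 m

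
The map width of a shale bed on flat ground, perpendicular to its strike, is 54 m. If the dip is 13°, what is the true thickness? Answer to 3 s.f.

True thickness t = w · sin(dip) = 54 × sin 13°
t = 54 × 0.2250 = 12.147 m

12.1 m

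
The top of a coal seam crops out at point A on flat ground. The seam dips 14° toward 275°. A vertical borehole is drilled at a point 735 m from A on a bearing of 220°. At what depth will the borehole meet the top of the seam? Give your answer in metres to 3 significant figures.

The hole lies 55° from the dip direction, so the down-dip offset is 735 × cos 55° = 421.58 m.
Depth = down-dip offset × tan(dip) = 421.58 × tan 14° = 421.58 × 0.2493
Depth = 105.11 m

105 m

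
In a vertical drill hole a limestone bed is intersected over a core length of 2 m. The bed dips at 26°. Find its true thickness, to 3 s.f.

1.80 m

True thickness t = h · cos(dip) = 2 × cos 26°
t = 2 × 0.8988 = 1.798 m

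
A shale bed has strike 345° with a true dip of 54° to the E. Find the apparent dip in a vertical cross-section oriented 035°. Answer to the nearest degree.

47°

The section lies 50° from the strike.
tan(apparent dip) = tan 54° · sin 50° = 1.0544
α = arctan(1.0544) = 46.52°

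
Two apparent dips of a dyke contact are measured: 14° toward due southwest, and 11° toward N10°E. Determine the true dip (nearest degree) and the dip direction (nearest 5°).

Represent each trace as a vector plunging at its apparent dip toward its trend (east-north-up frame): v₁ = (-0.686, -0.686, -0.242), v₂ = (0.170, 0.967, -0.191).
n = v₁ × v₂ = (-0.365, 0.172, 0.546) (taken with n_z > 0).
tan δ = √(n_x²+n_y²)/n_z = 0.403/0.546, so δ = 36.4°.
Dip direction = atan2(-0.365, 0.172) = 295° (azimuth of n's horizontal projection).

true dip 36°, dip direction 295°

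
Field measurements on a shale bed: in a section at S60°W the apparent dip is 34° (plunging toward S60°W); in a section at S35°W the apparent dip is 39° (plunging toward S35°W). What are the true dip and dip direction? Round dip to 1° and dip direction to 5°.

Each apparent-dip line lies in the plane. As unit vectors (x east, y north, z up), v₁ plunges 34°→S60°W and v₂ plunges 39°→S35°W.
The plane normal is n = v₁ × v₂ ∝ (-0.095, -0.203, 0.272).
tan δ = √(n_x²+n_y²)/n_z = 0.224/0.272, so δ = 39.4°.
Dip direction = azimuth of (n_x, n_y) = atan2(-0.095, -0.203) = 205°.

true dip 39°, dip direction 205°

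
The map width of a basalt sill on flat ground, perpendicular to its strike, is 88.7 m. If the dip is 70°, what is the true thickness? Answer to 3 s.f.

83.4 m

True thickness t = w · sin(dip) = 88.7 × sin 70°
t = 88.7 × 0.9397 = 83.351 m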